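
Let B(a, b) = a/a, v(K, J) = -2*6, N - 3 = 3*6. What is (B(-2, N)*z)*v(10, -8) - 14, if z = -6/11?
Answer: -82/11 ≈ -7.4545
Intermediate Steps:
N = 21 (N = 3 + 3*6 = 3 + 18 = 21)
v(K, J) = -12
B(a, b) = 1
z = -6/11 (z = -6*1/11 = -6/11 ≈ -0.54545)
(B(-2, N)*z)*v(10, -8) - 14 = (1*(-6/11))*(-12) - 14 = -6/11*(-12) - 14 = 72/11 - 14 = -82/11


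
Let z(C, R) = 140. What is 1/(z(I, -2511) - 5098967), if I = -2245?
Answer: -1/5098827 ≈ -1.9612e-7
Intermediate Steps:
1/(z(I, -2511) - 5098967) = 1/(140 - 5098967) = 1/(-5098827) = -1/5098827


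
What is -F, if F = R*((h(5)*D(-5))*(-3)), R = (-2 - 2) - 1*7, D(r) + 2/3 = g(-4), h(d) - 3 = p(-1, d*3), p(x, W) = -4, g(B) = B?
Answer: -154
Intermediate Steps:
h(d) = -1 (h(d) = 3 - 4 = -1)
D(r) = -14/3 (D(r) = -⅔ - 4 = -14/3)
R = -11 (R = -4 - 7 = -11)
F = 154 (F = -11*(-1*(-14/3))*(-3) = -154*(-3)/3 = -11*(-14) = 154)
-F = -1*154 = -154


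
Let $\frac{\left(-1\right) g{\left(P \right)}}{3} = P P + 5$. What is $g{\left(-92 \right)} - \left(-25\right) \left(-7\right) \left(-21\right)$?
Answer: $-21732$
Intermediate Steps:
$g{\left(P \right)} = -15 - 3 P^{2}$ ($g{\left(P \right)} = - 3 \left(P P + 5\right) = - 3 \left(P^{2} + 5\right) = - 3 \left(5 + P^{2}\right) = -15 - 3 P^{2}$)
$g{\left(-92 \right)} - \left(-25\right) \left(-7\right) \left(-21\right) = \left(-15 - 3 \left(-92\right)^{2}\right) - \left(-25\right) \left(-7\right) \left(-21\right) = \left(-15 - 25392\right) - 175 \left(-21\right) = \left(-15 - 25392\right) - -3675 = -25407 + 3675 = -21732$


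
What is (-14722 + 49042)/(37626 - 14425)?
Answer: 34320/23201 ≈ 1.4792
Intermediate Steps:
(-14722 + 49042)/(37626 - 14425) = 34320/23201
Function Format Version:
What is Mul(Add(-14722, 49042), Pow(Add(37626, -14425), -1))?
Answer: Rational(34320, 23201) ≈ 1.4792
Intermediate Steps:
Mul(Add(-14722, 49042), Pow(Add(37626, -14425), -1)) = Mul(34320, Pow(23201, -1)) = Mul(34320, Rational(1, 23201)) = Rational(34320, 23201)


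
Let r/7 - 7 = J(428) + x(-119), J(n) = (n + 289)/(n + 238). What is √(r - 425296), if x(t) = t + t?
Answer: I*√21039608886/222 ≈ 653.38*I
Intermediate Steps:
J(n) = (289 + n)/(238 + n)
x(t) = 2*t
r = -357301/222 (r = 49 + 7*((289 + 428)/(238 + 428) + 2*(-119)) = 49 + 7*(717/666 - 238) = 49 + 7*((1/666)*717 - 238) = 49 + 7*(239/222 - 238) = 49 + 7*(-52597/222) = 49 - 368179/222 = -357301/222 ≈ -1609.5)
√(r - 425296) = √(-357301/222 - 425296) = √(-94773013/222) = I*√21039608886/222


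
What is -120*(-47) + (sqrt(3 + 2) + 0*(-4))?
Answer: 5640 + sqrt(5) ≈ 5642.2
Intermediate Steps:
-120*(-47) + (sqrt(3 + 2) + 0*(-4)) = 5640 + (sqrt(5) + 0) = 5640 + sqrt(5)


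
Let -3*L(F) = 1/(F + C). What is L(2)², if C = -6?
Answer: 1/144 ≈ 0.0069444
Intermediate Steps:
L(F) = -1/(3*(-6 + F)) (L(F) = -1/(3*(F - 6)) = -1/(3*(-6 + F)))
L(2)² = (-1/(-18 + 3*2))² = (-1/(-18 + 6))² = (-1/(-12))² = (-1*(-1/12))² = (1/12)² = 1/144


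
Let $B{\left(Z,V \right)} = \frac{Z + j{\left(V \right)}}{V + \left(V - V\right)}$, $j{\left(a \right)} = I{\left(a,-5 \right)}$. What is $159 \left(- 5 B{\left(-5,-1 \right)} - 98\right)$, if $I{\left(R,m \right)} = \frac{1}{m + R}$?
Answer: $- \frac{39379}{2} \approx -19690.0$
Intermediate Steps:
$I{\left(R,m \right)} = \frac{1}{R + m}$
$j{\left(a \right)} = \frac{1}{-5 + a}$ ($j{\left(a \right)} = \frac{1}{a - 5} = \frac{1}{-5 + a}$)
$B{\left(Z,V \right)} = \frac{Z + \frac{1}{-5 + V}}{V}$ ($B{\left(Z,V \right)} = \frac{Z + \frac{1}{-5 + V}}{V + \left(V - V\right)} = \frac{Z + \frac{1}{-5 + V}}{V + 0} = \frac{Z + \frac{1}{-5 + V}}{V}$)
$159 \left(- 5 B{\left(-5,-1 \right)} - 98\right) = 159 \left(- 5 \frac{1 - 5 \left(-5 - 1\right)}{\left(-1\right) \left(-5 - 1\right)} - 98\right) = 159 \left(- 5 \left(- \frac{1 - -30}{-6}\right) - 98\right) = 159 \left(- 5 \left(\left(-1\right) \left(- \frac{1}{6}\right) \left(1 + 30\right)\right) - 98\right) = 159 \left(- 5 \left(\left(-1\right) \left(- \frac{1}{6}\right) 31\right) - 98\right) = 159 \left(\left(-5\right) \frac{31}{6} - 98\right) = 159 \left(- \frac{155}{6} - 98\right) = 159 \left(- \frac{743}{6}\right) = - \frac{39379}{2}$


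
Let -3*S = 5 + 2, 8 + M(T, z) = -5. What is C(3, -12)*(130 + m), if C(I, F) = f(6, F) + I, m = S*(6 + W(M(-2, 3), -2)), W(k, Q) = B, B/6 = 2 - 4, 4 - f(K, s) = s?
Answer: 2736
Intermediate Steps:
M(T, z) = -13 (M(T, z) = -8 - 5 = -13)
f(K, s) = 4 - s
B = -12 (B = 6*(2 - 4) = 6*(-2) = -12)
W(k, Q) = -12
S = -7/3 (S = -(5 + 2)/3 = -⅓*7 = -7/3 ≈ -2.3333)
m = 14 (m = -7*(6 - 12)/3 = -7/3*(-6) = 14)
C(I, F) = 4 + I - F (C(I, F) = (4 - F) + I = 4 + I - F)
C(3, -12)*(130 + m) = (4 + 3 - 1*(-12))*(130 + 14) = (4 + 3 + 12)*144 = 19*144 = 2736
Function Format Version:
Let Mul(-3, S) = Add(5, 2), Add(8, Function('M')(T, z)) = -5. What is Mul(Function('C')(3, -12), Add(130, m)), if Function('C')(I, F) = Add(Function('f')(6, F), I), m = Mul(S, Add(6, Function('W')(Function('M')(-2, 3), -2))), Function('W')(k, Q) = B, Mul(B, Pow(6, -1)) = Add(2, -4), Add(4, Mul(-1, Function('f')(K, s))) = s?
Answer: 2736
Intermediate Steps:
Function('M')(T, z) = -13 (Function('M')(T, z) = Add(-8, -5) = -13)
Function('f')(K, s) = Add(4, Mul(-1, s))
B = -12 (B = Mul(6, Add(2, -4)) = Mul(6, -2) = -12)
Function('W')(k, Q) = -12
S = Rational(-7, 3) (S = Mul(Rational(-1, 3), Add(5, 2)) = Mul(Rational(-1, 3), 7) = Rational(-7, 3) ≈ -2.3333)
m = 14 (m = Mul(Rational(-7, 3), Add(6, -12)) = Mul(Rational(-7, 3), -6) = 14)
Function('C')(I, F) = Add(4, I, Mul(-1, F)) (Function('C')(I, F) = Add(Add(4, Mul(-1, F)), I) = Add(4, I, Mul(-1, F)))
Mul(Function('C')(3, -12), Add(130, m)) = Mul(Add(4, 3, Mul(-1, -12)), Add(130, 14)) = Mul(Add(4, 3, 12), 144) = Mul(19, 144) = 2736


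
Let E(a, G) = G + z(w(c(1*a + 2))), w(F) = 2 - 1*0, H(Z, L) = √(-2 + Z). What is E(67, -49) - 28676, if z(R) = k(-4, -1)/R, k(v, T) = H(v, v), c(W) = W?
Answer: -28725 + I*√6/2 ≈ -28725.0 + 1.2247*I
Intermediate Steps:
k(v, T) = √(-2 + v)
w(F) = 2 (w(F) = 2 + 0 = 2)
z(R) = I*√6/R (z(R) = √(-2 - 4)/R = √(-6)/R = (I*√6)/R = I*√6/R)
E(a, G) = G + I*√6/2
E(67, -49) - 28676 = (-49 + I*√6/2) - 28676 = -28725 + I*√6/2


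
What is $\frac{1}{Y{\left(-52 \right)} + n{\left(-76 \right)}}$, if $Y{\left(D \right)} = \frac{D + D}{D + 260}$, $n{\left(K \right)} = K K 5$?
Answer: $\frac{2}{57759} \approx 3.4627 \cdot 10^{-5}$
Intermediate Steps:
$n{\left(K \right)} = 5 K^{2}$ ($n{\left(K \right)} = K^{2} \cdot 5 = 5 K^{2}$)
$Y{\left(D \right)} = \frac{2 D}{260 + D}$
$\frac{1}{Y{\left(-52 \right)} + n{\left(-76 \right)}} = \frac{1}{2 \left(-52\right) \frac{1}{260 - 52} + 5 \left(-76\right)^{2}} = \frac{1}{2 \left(-52\right) \frac{1}{208} + 5 \cdot 5776} = \frac{1}{2 \left(-52\right) \frac{1}{208} + 28880} = \frac{1}{- \frac{1}{2} + 28880} = \frac{1}{\frac{57759}{2}} = \frac{2}{57759}$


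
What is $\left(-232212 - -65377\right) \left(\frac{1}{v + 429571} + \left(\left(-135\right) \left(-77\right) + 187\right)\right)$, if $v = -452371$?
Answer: $- \frac{8050442709833}{4560} \approx -1.7654 \cdot 10^{9}$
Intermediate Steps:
$\left(-232212 - -65377\right) \left(\frac{1}{v + 429571} + \left(\left(-135\right) \left(-77\right) + 187\right)\right) = \left(-232212 - -65377\right) \left(\frac{1}{-452371 + 429571} + \left(\left(-135\right) \left(-77\right) + 187\right)\right) = \left(-232212 + 65377\right) \left(\frac{1}{-22800} + \left(10395 + 187\right)\right) = - 166835 \left(- \frac{1}{22800} + 10582\right) = \left(-166835\right) \frac{241269599}{22800} = - \frac{8050442709833}{4560}$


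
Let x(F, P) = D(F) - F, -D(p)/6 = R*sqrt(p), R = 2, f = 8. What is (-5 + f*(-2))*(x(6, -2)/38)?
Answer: 63/19 + 126*sqrt(6)/19 ≈ 19.560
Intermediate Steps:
D(p) = -12*sqrt(p)
x(F, P) = -F - 12*sqrt(F) (x(F, P) = -12*sqrt(F) - F = -F - 12*sqrt(F))
(-5 + f*(-2))*(x(6, -2)/38) = (-5 + 8*(-2))*((-1*6 - 12*sqrt(6))/38) = (-5 - 16)*((-6 - 12*sqrt(6))*(1/38)) = -21*(-3/19 - 6*sqrt(6)/19) = 63/19 + 126*sqrt(6)/19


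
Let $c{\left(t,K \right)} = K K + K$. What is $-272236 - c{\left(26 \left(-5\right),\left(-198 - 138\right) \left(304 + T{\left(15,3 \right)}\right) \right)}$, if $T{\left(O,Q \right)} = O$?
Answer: $-11488574908$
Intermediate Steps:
$c{\left(t,K \right)} = K + K^{2}$ ($c{\left(t,K \right)} = K^{2} + K = K + K^{2}$)
$-272236 - c{\left(26 \left(-5\right),\left(-198 - 138\right) \left(304 + T{\left(15,3 \right)}\right) \right)} = -272236 - \left(-198 - 138\right) \left(304 + 15\right) \left(1 + \left(-198 - 138\right) \left(304 + 15\right)\right) = -272236 - \left(-336\right) 319 \left(1 - 107184\right) = -272236 - - 107184 \left(1 - 107184\right) = -272236 - \left(-107184\right) \left(-107183\right) = -272236 - 11488302672 = -11488574908$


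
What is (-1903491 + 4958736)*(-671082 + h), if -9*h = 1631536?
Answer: -7812540510710/3 ≈ -2.6042e+12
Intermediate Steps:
h = -1631536/9 (h = -⅑*1631536 = -1631536/9 ≈ -1.8128e+5)
(-1903491 + 4958736)*(-671082 + h) = (-1903491 + 4958736)*(-671082 - 1631536/9) = 3055245*(-7671274/9) = -7812540510710/3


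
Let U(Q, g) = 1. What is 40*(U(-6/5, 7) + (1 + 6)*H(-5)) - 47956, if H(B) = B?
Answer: -49316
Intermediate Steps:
40*(U(-6/5, 7) + (1 + 6)*H(-5)) - 47956 = 40*(1 + (1 + 6)*(-5)) - 47956 = 40*(1 + 7*(-5)) - 47956 = 40*(1 - 35) - 47956 = 40*(-34) - 47956 = -1360 - 47956 = -49316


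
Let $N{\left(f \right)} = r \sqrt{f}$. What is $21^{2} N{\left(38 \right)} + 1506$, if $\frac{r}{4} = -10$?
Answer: $1506 - 17640 \sqrt{38} \approx -1.0723 \cdot 10^{5}$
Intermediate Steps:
$r = -40$ ($r = 4 \left(-10\right) = -40$)
$N{\left(f \right)} = - 40 \sqrt{f}$
$21^{2} N{\left(38 \right)} + 1506 = 21^{2} \left(- 40 \sqrt{38}\right) + 1506 = 441 \left(- 40 \sqrt{38}\right) + 1506 = - 17640 \sqrt{38} + 1506 = 1506 - 17640 \sqrt{38}$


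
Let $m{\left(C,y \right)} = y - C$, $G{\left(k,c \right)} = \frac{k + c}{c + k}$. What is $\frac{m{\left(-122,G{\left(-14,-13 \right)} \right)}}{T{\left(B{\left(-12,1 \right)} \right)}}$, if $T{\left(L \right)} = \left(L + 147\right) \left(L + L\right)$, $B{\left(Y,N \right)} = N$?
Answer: $\frac{123}{296} \approx 0.41554$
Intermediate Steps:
$G{\left(k,c \right)} = 1$ ($G{\left(k,c \right)} = \frac{c + k}{c + k} = 1$)
$T{\left(L \right)} = 2 L \left(147 + L\right)$ ($T{\left(L \right)} = \left(147 + L\right) 2 L = 2 L \left(147 + L\right)$)
$\frac{m{\left(-122,G{\left(-14,-13 \right)} \right)}}{T{\left(B{\left(-12,1 \right)} \right)}} = \frac{1 - -122}{2 \cdot 1 \left(147 + 1\right)} = \frac{1 + 122}{2 \cdot 1 \cdot 148} = \frac{123}{296}$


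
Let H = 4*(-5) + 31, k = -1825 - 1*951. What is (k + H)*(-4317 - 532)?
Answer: 13407485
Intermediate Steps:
k = -2776 (k = -1825 - 951 = -2776)
H = 11 (H = -20 + 31 = 11)
(k + H)*(-4317 - 532) = (-2776 + 11)*(-4317 - 532) = -2765*(-4849) = 13407485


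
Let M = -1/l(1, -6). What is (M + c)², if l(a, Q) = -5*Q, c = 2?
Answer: 3481/900 ≈ 3.8678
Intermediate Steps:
M = -1/30 (M = -1/((-5*(-6))) = -1/30 ≈ -0.033333)
(M + c)² = (-1/30 + 2)² = (59/30)² = 3481/900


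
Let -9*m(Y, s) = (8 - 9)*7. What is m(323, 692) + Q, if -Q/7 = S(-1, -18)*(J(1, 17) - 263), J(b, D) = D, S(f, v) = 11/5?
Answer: 170513/45 ≈ 3789.2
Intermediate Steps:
S(f, v) = 11/5 (S(f, v) = 11*(⅕) = 11/5)
m(Y, s) = 7/9 (m(Y, s) = -(8 - 9)*7/9 = -(-1)*7/9 = -⅑*(-7) = 7/9)
Q = 18942/5 (Q = -77*(17 - 263)/5 = -77*(-246)/5 = -7*(-2706/5) = 18942/5 ≈ 3788.4)
m(323, 692) + Q = 7/9 + 18942/5 = 170513/45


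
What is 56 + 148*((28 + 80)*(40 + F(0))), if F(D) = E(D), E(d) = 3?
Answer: 687368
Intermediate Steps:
F(D) = 3
56 + 148*((28 + 80)*(40 + F(0))) = 56 + 148*((28 + 80)*(40 + 3)) = 56 + 148*(108*43) = 56 + 148*4644 = 56 + 687312 = 687368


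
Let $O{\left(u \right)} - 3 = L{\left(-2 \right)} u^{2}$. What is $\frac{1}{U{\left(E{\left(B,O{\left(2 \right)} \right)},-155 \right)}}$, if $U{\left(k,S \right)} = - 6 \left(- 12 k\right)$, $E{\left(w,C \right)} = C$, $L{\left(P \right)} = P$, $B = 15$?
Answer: $- \frac{1}{360} \approx -0.0027778$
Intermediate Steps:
$O{\left(u \right)} = 3 - 2 u^{2}$
$U{\left(k,S \right)} = 72 k$
$\frac{1}{U{\left(E{\left(B,O{\left(2 \right)} \right)},-155 \right)}} = \frac{1}{72 \left(3 - 2 \cdot 2^{2}\right)} = \frac{1}{72 \left(3 - 8\right)} = \frac{1}{72 \left(-5\right)} = \frac{1}{-360} = - \frac{1}{360}$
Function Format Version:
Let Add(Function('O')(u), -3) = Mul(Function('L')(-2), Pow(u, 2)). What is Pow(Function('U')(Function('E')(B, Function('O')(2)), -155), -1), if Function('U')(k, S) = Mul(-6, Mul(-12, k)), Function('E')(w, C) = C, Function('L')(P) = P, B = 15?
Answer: Rational(-1, 360) ≈ -0.0027778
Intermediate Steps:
Function('O')(u) = Add(3, Mul(-2, Pow(u, 2)))
Function('U')(k, S) = Mul(72, k)
Pow(Function('U')(Function('E')(B, Function('O')(2)), -155), -1) = Pow(Mul(72, Add(3, Mul(-2, Pow(2, 2)))), -1) = Pow(Mul(72, Add(3, Mul(-2, 4))), -1) = Pow(Mul(72, Add(3, -8)), -1) = Pow(Mul(72, -5), -1) = Pow(-360, -1) = Rational(-1, 360)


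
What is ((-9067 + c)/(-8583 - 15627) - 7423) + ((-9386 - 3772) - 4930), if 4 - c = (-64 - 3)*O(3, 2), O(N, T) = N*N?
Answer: -6862365/269 ≈ -25511.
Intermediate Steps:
O(N, T) = N**2
c = 607 (c = 4 - (-64 - 3)*3**2 = 4 - (-67)*9 = 4 - 1*(-603) = 4 + 603 = 607)
((-9067 + c)/(-8583 - 15627) - 7423) + ((-9386 - 3772) - 4930) = ((-9067 + 607)/(-8583 - 15627) - 7423) + ((-9386 - 3772) - 4930) = (-8460/(-24210) - 7423) + (-13158 - 4930) = (-8460*(-1/24210) - 7423) - 18088 = (94/269 - 7423) - 18088 = -1996693/269 - 18088 = -6862365/269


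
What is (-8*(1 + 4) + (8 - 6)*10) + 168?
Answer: 148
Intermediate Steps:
(-8*(1 + 4) + (8 - 6)*10) + 168 = (-8*5 + 2*10) + 168 = (-40 + 20) + 168 = -20 + 168 = 148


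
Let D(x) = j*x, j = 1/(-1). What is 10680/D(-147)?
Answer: 3560/49 ≈ 72.653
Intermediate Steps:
j = -1
D(x) = -x
10680/D(-147) = 10680/((-1*(-147))) = 10680/147 = 10680*(1/147) = 3560/49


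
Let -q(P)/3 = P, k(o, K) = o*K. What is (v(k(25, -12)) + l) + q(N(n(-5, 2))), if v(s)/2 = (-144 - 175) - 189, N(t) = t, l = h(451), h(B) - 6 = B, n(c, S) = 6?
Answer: -577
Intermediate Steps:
h(B) = 6 + B
l = 457 (l = 6 + 451 = 457)
k(o, K) = K*o
q(P) = -3*P
v(s) = -1016 (v(s) = 2*((-144 - 175) - 189) = 2*(-319 - 189) = 2*(-508) = -1016)
(v(k(25, -12)) + l) + q(N(n(-5, 2))) = (-1016 + 457) - 3*6 = -559 - 18 = -577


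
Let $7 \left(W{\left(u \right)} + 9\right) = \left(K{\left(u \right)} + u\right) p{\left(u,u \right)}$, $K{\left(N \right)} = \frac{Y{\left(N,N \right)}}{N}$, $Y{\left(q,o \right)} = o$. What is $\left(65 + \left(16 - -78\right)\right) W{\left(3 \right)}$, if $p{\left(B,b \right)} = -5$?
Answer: $- \frac{13197}{7} \approx -1885.3$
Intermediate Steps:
$K{\left(N \right)} = 1$ ($K{\left(N \right)} = \frac{N}{N} = 1$)
$W{\left(u \right)} = - \frac{68}{7} - \frac{5 u}{7}$ ($W{\left(u \right)} = -9 + \frac{\left(1 + u\right) \left(-5\right)}{7} = -9 + \frac{-5 - 5 u}{7} = -9 - \left(\frac{5}{7} + \frac{5 u}{7}\right) = - \frac{68}{7} - \frac{5 u}{7}$)
$\left(65 + \left(16 - -78\right)\right) W{\left(3 \right)} = \left(65 + \left(16 - -78\right)\right) \left(- \frac{68}{7} - \frac{15}{7}\right) = \left(65 + \left(16 + 78\right)\right) \left(- \frac{68}{7} - \frac{15}{7}\right) = \left(65 + 94\right) \left(- \frac{83}{7}\right) = 159 \left(- \frac{83}{7}\right) = - \frac{13197}{7}$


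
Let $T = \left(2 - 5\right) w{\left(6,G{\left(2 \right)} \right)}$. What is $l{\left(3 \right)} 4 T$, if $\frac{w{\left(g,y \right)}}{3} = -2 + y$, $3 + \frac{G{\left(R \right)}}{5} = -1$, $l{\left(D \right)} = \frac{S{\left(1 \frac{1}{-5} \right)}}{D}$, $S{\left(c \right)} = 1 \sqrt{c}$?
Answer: $\frac{264 i \sqrt{5}}{5} \approx 118.06 i$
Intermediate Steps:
$S{\left(c \right)} = \sqrt{c}$
$l{\left(D \right)} = \frac{i \sqrt{5}}{5 D}$ ($l{\left(D \right)} = \frac{\sqrt{1 \frac{1}{-5}}}{D} = \frac{\sqrt{1 \left(- \frac{1}{5}\right)}}{D} = \frac{\sqrt{- \frac{1}{5}}}{D} = \frac{\frac{1}{5} i \sqrt{5}}{D} = \frac{i \sqrt{5}}{5 D}$)
$G{\left(R \right)} = -20$ ($G{\left(R \right)} = -15 + 5 \left(-1\right) = -15 - 5 = -20$)
$w{\left(g,y \right)} = -6 + 3 y$ ($w{\left(g,y \right)} = 3 \left(-2 + y\right) = -6 + 3 y$)
$T = 198$ ($T = \left(2 - 5\right) \left(-6 + 3 \left(-20\right)\right) = - 3 \left(-6 - 60\right) = \left(-3\right) \left(-66\right) = 198$)
$l{\left(3 \right)} 4 T = \frac{i \sqrt{5}}{5 \cdot 3} \cdot 4 \cdot 198 = \frac{1}{5} i \sqrt{5} \cdot \frac{1}{3} \cdot 4 \cdot 198 = \frac{i \sqrt{5}}{15} \cdot 4 \cdot 198 = \frac{4 i \sqrt{5}}{15} \cdot 198 = \frac{264 i \sqrt{5}}{5}$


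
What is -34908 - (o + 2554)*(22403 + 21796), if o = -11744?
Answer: 406153902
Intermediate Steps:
-34908 - (o + 2554)*(22403 + 21796) = -34908 - (-11744 + 2554)*(22403 + 21796) = -34908 - (-9190)*44199 = -34908 - 1*(-406188810) = -34908 + 406188810 = 406153902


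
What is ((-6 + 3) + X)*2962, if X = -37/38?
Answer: -223631/19 ≈ -11770.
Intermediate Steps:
X = -37/38 (X = -37*1/38 = -37/38 ≈ -0.97368)
((-6 + 3) + X)*2962 = ((-6 + 3) - 37/38)*2962 = (-3 - 37/38)*2962 = -151/38*2962 = -223631/19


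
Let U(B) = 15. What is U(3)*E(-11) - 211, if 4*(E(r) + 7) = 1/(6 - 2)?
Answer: -5041/16 ≈ -315.06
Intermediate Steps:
E(r) = -111/16 (E(r) = -7 + 1/(4*(6 - 2)) = -7 + (¼)/4 = -7 + (¼)*(¼) = -7 + 1/16 = -111/16)
U(3)*E(-11) - 211 = 15*(-111/16) - 211 = -1665/16 - 211 = -5041/16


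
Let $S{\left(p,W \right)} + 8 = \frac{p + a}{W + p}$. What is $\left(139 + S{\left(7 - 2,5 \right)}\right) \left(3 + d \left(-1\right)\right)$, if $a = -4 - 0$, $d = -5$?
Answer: $\frac{5244}{5} \approx 1048.8$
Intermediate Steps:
$a = -4$ ($a = -4 + 0 = -4$)
$S{\left(p,W \right)} = -8 + \frac{-4 + p}{W + p}$ ($S{\left(p,W \right)} = -8 + \frac{p - 4}{W + p} = -8 + \frac{-4 + p}{W + p}$)
$\left(139 + S{\left(7 - 2,5 \right)}\right) \left(3 + d \left(-1\right)\right) = \left(139 + \frac{-4 - 40 - 7 \left(7 - 2\right)}{5 + \left(7 - 2\right)}\right) \left(3 - -5\right) = \left(139 + \frac{-4 - 40 - 35}{5 + 5}\right) \left(3 + 5\right) = \left(139 + \frac{-4 - 40 - 35}{10}\right) 8 = \left(139 + \frac{1}{10} \left(-79\right)\right) 8 = \left(139 - \frac{79}{10}\right) 8 = \frac{1311}{10} \cdot 8 = \frac{5244}{5}$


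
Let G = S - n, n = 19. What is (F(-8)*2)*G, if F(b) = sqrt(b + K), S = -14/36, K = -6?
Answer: -349*I*sqrt(14)/9 ≈ -145.09*I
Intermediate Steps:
S = -7/18 (S = -14*1/36 = -7/18 ≈ -0.38889)
F(b) = sqrt(-6 + b) (F(b) = sqrt(b - 6) = sqrt(-6 + b))
G = -349/18 (G = -7/18 - 1*19 = -7/18 - 19 = -349/18 ≈ -19.389)
(F(-8)*2)*G = (sqrt(-6 - 8)*2)*(-349/18) = (sqrt(-14)*2)*(-349/18) = ((I*sqrt(14))*2)*(-349/18) = (2*I*sqrt(14))*(-349/18) = -349*I*sqrt(14)/9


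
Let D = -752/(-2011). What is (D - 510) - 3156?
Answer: -7371574/2011 ≈ -3665.6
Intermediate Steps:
D = 752/2011 (D = -752*(-1/2011) = 752/2011 ≈ 0.37394)
(D - 510) - 3156 = (752/2011 - 510) - 3156 = -1024858/2011 - 3156 = -7371574/2011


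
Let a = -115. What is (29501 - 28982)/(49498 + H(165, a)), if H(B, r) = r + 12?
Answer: 173/16465 ≈ 0.010507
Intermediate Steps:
H(B, r) = 12 + r
(29501 - 28982)/(49498 + H(165, a)) = (29501 - 28982)/(49498 + (12 - 115)) = 519/(49498 - 103) = 519/49395 = 519*(1/49395) = 173/16465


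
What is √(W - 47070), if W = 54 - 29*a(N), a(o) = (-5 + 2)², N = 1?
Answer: 3*I*√5253 ≈ 217.43*I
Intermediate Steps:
a(o) = 9 (a(o) = (-3)² = 9)
W = -207 (W = 54 - 29*9 = 54 - 261 = -207)
√(W - 47070) = √(-207 - 47070) = √(-47277) = 3*I*√5253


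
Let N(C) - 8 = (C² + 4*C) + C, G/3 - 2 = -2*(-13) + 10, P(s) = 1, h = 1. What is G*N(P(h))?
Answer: 1596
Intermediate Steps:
G = 114 (G = 6 + 3*(-2*(-13) + 10) = 6 + 3*(26 + 10) = 6 + 3*36 = 6 + 108 = 114)
N(C) = 8 + C² + 5*C (N(C) = 8 + ((C² + 4*C) + C) = 8 + (C² + 5*C) = 8 + C² + 5*C)
G*N(P(h)) = 114*(8 + 1² + 5*1) = 114*(8 + 1 + 5) = 114*14 = 1596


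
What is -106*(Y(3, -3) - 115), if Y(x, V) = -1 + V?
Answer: 12614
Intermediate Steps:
-106*(Y(3, -3) - 115) = -106*((-1 - 3) - 115) = -106*(-4 - 115) = -106*(-119) = 12614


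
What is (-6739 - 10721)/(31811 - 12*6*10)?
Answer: -17460/31091 ≈ -0.56158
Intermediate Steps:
(-6739 - 10721)/(31811 - 12*6*10) = -17460/(31811 - 72*10) = -17460/(31811 - 720) = -17460/31091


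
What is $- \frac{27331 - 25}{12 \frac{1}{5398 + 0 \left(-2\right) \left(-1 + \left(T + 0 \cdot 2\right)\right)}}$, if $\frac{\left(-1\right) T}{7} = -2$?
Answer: $-12283149$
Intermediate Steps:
$T = 14$ ($T = \left(-7\right) \left(-2\right) = 14$)
$- \frac{27331 - 25}{12 \frac{1}{5398 + 0 \left(-2\right) \left(-1 + \left(T + 0 \cdot 2\right)\right)}} = - \frac{27331 - 25}{12 \frac{1}{5398 + 0 \left(-2\right) \left(-1 + \left(14 + 0 \cdot 2\right)\right)}} = - \frac{27331 - 25}{12 \frac{1}{5398 + 0 \left(-1 + \left(14 + 0\right)\right)}} = - \frac{27306}{12 \frac{1}{5398 + 0 \left(-1 + 14\right)}} = - \frac{27306}{12 \frac{1}{5398 + 0 \cdot 13}} = - \frac{27306}{12 \frac{1}{5398 + 0}} = - \frac{27306}{12 \cdot \frac{1}{5398}} = - \frac{27306}{\frac{6}{2699}} = - \frac{27306 \cdot 2699}{6} = \left(-1\right) 12283149 = -12283149$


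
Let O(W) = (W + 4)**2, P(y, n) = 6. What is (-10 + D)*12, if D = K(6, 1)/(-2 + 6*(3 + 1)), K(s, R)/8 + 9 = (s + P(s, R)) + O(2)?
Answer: 552/11 ≈ 50.182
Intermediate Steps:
O(W) = (4 + W)**2
K(s, R) = 264 + 8*s (K(s, R) = -72 + 8*((s + 6) + (4 + 2)**2) = -72 + 8*((6 + s) + 6**2) = -72 + 8*((6 + s) + 36) = -72 + 8*(42 + s) = -72 + (336 + 8*s) = 264 + 8*s)
D = 156/11 (D = (264 + 8*6)/(-2 + 6*(3 + 1)) = (264 + 48)/(-2 + 6*4) = 312/(-2 + 24) = 312/22 = 312*(1/22) = 156/11 ≈ 14.182)
(-10 + D)*12 = (-10 + 156/11)*12 = (46/11)*12 = 552/11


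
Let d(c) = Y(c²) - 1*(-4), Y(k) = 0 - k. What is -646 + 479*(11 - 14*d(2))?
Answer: 4623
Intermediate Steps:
Y(k) = -k
d(c) = 4 - c² (d(c) = -c² - 1*(-4) = -c² + 4 = 4 - c²)
-646 + 479*(11 - 14*d(2)) = -646 + 479*(11 - 14*(4 - 1*2²)) = -646 + 479*(11 - 14*(4 - 1*4)) = -646 + 479*(11 - 14*(4 - 4)) = -646 + 479*(11 - 14*0) = -646 + 479*(11 + 0) = -646 + 479*11 = -646 + 5269 = 4623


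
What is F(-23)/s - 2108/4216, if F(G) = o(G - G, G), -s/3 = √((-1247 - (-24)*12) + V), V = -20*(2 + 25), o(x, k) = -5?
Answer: -½ - 5*I*√1499/4497 ≈ -0.5 - 0.043047*I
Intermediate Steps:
V = -540 (V = -20*27 = -540)
s = -3*I*√1499 (s = -3*√((-1247 - (-24)*12) - 540) = -3*√((-1247 - 1*(-288)) - 540) = -3*√((-1247 + 288) - 540) = -3*√(-959 - 540) = -3*I*√1499 ≈ -116.15*I)
F(G) = -5
F(-23)/s - 2108/4216 = -5*I*√1499/4497 - 2108/4216 = -5*I*√1499/4497 - 2108*1/4216 = -5*I*√1499/4497 - ½ = -½ - 5*I*√1499/4497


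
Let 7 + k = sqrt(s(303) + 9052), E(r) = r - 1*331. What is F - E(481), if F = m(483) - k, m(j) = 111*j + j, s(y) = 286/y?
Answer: 53953 - sqrt(831141726)/303 ≈ 53858.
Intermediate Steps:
m(j) = 112*j
E(r) = -331 + r (E(r) = r - 331 = -331 + r)
k = -7 + sqrt(831141726)/303 (k = -7 + sqrt(286/303 + 9052) = -7 + sqrt(2743042/303) = -7 + sqrt(831141726)/303 ≈ 88.147)
F = 54103 - sqrt(831141726)/303 (F = 112*483 - (-7 + sqrt(831141726)/303) = 54096 + (7 - sqrt(831141726)/303) = 54103 - sqrt(831141726)/303 ≈ 54008.)
F - E(481) = (54103 - sqrt(831141726)/303) - (-331 + 481) = (54103 - sqrt(831141726)/303) - 1*150 = (54103 - sqrt(831141726)/303) - 150 = 53953 - sqrt(831141726)/303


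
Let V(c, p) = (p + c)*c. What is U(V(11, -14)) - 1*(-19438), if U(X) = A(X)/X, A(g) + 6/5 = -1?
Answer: 291571/15 ≈ 19438.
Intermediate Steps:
A(g) = -11/5 (A(g) = -6/5 - 1 = -11/5)
V(c, p) = c*(c + p) (V(c, p) = (c + p)*c = c*(c + p))
U(X) = -11/(5*X)
U(V(11, -14)) - 1*(-19438) = -11*1/(11*(11 - 14))/5 - 1*(-19438) = -11/(5*(11*(-3))) + 19438 = -11/5/(-33) + 19438 = -11/5*(-1/33) + 19438 = 1/15 + 19438 = 291571/15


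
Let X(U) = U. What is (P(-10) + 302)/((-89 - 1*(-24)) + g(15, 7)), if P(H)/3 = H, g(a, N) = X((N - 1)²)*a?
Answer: 272/475 ≈ 0.57263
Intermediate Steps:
g(a, N) = a*(-1 + N)² (g(a, N) = (N - 1)²*a = (-1 + N)²*a = a*(-1 + N)²)
P(H) = 3*H
(P(-10) + 302)/((-89 - 1*(-24)) + g(15, 7)) = (3*(-10) + 302)/((-89 - 1*(-24)) + 15*(-1 + 7)²) = (-30 + 302)/((-89 + 24) + 15*6²) = 272/(-65 + 15*36) = 272/(-65 + 540) = 272/475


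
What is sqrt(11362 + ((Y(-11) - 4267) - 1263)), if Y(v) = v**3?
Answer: sqrt(4501) ≈ 67.089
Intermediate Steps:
sqrt(11362 + ((Y(-11) - 4267) - 1263)) = sqrt(11362 + (((-11)**3 - 4267) - 1263)) = sqrt(11362 + ((-1331 - 4267) - 1263)) = sqrt(11362 + (-5598 - 1263)) = sqrt(11362 - 6861) = sqrt(4501)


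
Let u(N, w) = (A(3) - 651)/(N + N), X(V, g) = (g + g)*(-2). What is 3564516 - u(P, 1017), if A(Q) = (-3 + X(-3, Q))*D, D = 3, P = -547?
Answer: 1949789904/547 ≈ 3.5645e+6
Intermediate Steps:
X(V, g) = -4*g (X(V, g) = (2*g)*(-2) = -4*g)
A(Q) = -9 - 12*Q (A(Q) = (-3 - 4*Q)*3 = -9 - 12*Q)
u(N, w) = -348/N (u(N, w) = ((-9 - 12*3) - 651)/(N + N) = ((-9 - 36) - 651)/((2*N)) = (-45 - 651)*(1/(2*N)) = -348/N)
3564516 - u(P, 1017) = 3564516 - (-348)/(-547) = 3564516 - (-348)*(-1)/547 = 3564516 - 1*348/547 = 3564516 - 348/547 = 1949789904/547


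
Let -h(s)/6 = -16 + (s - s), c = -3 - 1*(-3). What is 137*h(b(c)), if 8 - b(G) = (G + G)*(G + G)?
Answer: 13152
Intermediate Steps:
c = 0 (c = -3 + 3 = 0)
b(G) = 8 - 4*G² (b(G) = 8 - (G + G)*(G + G) = 8 - 2*G*2*G = 8 - 4*G²)
h(s) = 96 (h(s) = -6*(-16 + (s - s)) = -6*(-16 + 0) = -6*(-16) = 96)
137*h(b(c)) = 137*96 = 13152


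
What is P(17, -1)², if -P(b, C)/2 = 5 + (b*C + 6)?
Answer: 144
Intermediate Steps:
P(b, C) = -22 - 2*C*b (P(b, C) = -2*(5 + (b*C + 6)) = -2*(5 + (C*b + 6)) = -2*(5 + (6 + C*b)) = -2*(11 + C*b) = -22 - 2*C*b)
P(17, -1)² = (-22 - 2*(-1)*17)² = (-22 + 34)² = 12² = 144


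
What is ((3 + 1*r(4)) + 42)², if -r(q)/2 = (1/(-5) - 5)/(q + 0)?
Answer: 56644/25 ≈ 2265.8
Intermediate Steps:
r(q) = 52/(5*q) (r(q) = -2*(1/(-5) - 5)/(q + 0) = -2*(-⅕ - 5)/q = -(-52)/(5*q) = 52/(5*q))
((3 + 1*r(4)) + 42)² = ((3 + 1*((52/5)/4)) + 42)² = ((3 + 1*((52/5)*(¼))) + 42)² = ((3 + 1*(13/5)) + 42)² = ((3 + 13/5) + 42)² = (28/5 + 42)² = (238/5)² = 56644/25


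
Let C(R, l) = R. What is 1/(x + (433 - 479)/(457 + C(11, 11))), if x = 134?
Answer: 234/31333 ≈ 0.0074682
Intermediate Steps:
1/(x + (433 - 479)/(457 + C(11, 11))) = 1/(134 + (433 - 479)/(457 + 11)) = 1/(134 - 46/468) = 1/(134 - 46*1/468) = 1/(134 - 23/234) = 1/(31333/234) = 234/31333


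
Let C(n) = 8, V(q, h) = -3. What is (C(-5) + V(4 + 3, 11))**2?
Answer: 25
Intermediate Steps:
(C(-5) + V(4 + 3, 11))**2 = (8 - 3)**2 = 5**2 = 25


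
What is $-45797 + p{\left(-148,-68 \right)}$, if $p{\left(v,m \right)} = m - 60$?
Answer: $-45925$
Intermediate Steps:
$p{\left(v,m \right)} = -60 + m$
$-45797 + p{\left(-148,-68 \right)} = -45797 - 128 = -45925$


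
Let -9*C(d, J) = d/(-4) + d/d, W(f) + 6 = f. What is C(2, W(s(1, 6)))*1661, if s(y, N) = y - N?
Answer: -1661/18 ≈ -92.278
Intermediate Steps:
W(f) = -6 + f
C(d, J) = -⅑ + d/36 (C(d, J) = -(d/(-4) + d/d)/9 = -(d*(-¼) + 1)/9 = -(-d/4 + 1)/9 = -(1 - d/4)/9 = -⅑ + d/36)
C(2, W(s(1, 6)))*1661 = (-⅑ + (1/36)*2)*1661 = (-⅑ + 1/18)*1661 = -1/18*1661 = -1661/18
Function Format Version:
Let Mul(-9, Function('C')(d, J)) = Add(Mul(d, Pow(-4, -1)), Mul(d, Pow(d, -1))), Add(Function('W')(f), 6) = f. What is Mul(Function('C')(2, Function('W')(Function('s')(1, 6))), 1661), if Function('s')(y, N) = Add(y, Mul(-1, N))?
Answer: Rational(-1661, 18) ≈ -92.278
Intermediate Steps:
Function('W')(f) = Add(-6, f)
Function('C')(d, J) = Add(Rational(-1, 9), Mul(Rational(1, 36), d)) (Function('C')(d, J) = Mul(Rational(-1, 9), Add(Mul(d, Pow(-4, -1)), Mul(d, Pow(d, -1)))) = Mul(Rational(-1, 9), Add(Mul(d, Rational(-1, 4)), 1)) = Mul(Rational(-1, 9), Add(Mul(Rational(-1, 4), d), 1)) = Mul(Rational(-1, 9), Add(1, Mul(Rational(-1, 4), d))) = Add(Rational(-1, 9), Mul(Rational(1, 36), d)))
Mul(Function('C')(2, Function('W')(Function('s')(1, 6))), 1661) = Mul(Add(Rational(-1, 9), Mul(Rational(1, 36), 2)), 1661) = Mul(Add(Rational(-1, 9), Rational(1, 18)), 1661) = Mul(Rational(-1, 18), 1661) = Rational(-1661, 18)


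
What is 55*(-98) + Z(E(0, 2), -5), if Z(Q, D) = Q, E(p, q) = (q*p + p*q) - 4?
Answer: -5394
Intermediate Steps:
E(p, q) = -4 + 2*p*q (E(p, q) = (p*q + p*q) - 4 = 2*p*q - 4 = -4 + 2*p*q)
55*(-98) + Z(E(0, 2), -5) = 55*(-98) + (-4 + 2*0*2) = -5390 + (-4 + 0) = -5390 - 4 = -5394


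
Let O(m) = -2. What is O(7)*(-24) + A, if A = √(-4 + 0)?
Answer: 48 + 2*I ≈ 48.0 + 2.0*I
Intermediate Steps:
A = 2*I (A = √(-4) = 2*I ≈ 2.0*I)
O(7)*(-24) + A = -2*(-24) + 2*I = 48 + 2*I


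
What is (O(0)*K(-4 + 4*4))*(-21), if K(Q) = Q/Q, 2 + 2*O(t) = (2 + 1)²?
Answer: -147/2 ≈ -73.500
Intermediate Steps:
O(t) = 7/2 (O(t) = -1 + (2 + 1)²/2 = -1 + (½)*3² = -1 + (½)*9 = -1 + 9/2 = 7/2)
K(Q) = 1
(O(0)*K(-4 + 4*4))*(-21) = ((7/2)*1)*(-21) = (7/2)*(-21) = -147/2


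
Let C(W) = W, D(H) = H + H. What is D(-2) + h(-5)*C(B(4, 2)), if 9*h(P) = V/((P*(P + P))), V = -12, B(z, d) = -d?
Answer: -296/75 ≈ -3.9467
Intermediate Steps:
D(H) = 2*H
h(P) = -2/(3*P**2) (h(P) = (-12*1/(P*(P + P)))/9 = (-12*1/(2*P**2))/9 = (-6/P**2)/9 = -2/(3*P**2))
D(-2) + h(-5)*C(B(4, 2)) = 2*(-2) + (-2/3/(-5)**2)*(-1*2) = -4 - 2/3*1/25*(-2) = -4 - 2/75*(-2) = -4 + 4/75 = -296/75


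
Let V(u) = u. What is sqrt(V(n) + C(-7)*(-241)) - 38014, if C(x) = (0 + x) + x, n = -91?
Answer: -38014 + 7*sqrt(67) ≈ -37957.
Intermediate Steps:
C(x) = 2*x (C(x) = x + x = 2*x)
sqrt(V(n) + C(-7)*(-241)) - 38014 = sqrt(-91 + (2*(-7))*(-241)) - 38014 = sqrt(-91 - 14*(-241)) - 38014 = sqrt(-91 + 3374) - 38014 = sqrt(3283) - 38014 = 7*sqrt(67) - 38014 = -38014 + 7*sqrt(67)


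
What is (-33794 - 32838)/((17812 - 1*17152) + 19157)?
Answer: -66632/19817 ≈ -3.3624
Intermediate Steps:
(-33794 - 32838)/((17812 - 1*17152) + 19157) = -66632/((17812 - 17152) + 19157) = -66632/(660 + 19157) = -66632/19817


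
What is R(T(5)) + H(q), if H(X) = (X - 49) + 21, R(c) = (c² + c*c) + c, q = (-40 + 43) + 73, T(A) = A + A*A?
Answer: 1878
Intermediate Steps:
T(A) = A + A²
q = 76 (q = 3 + 73 = 76)
R(c) = c + 2*c² (R(c) = (c² + c²) + c = 2*c² + c = c + 2*c²)
H(X) = -28 + X (H(X) = (-49 + X) + 21 = -28 + X)
R(T(5)) + H(q) = (5*(1 + 5))*(1 + 2*(5*(1 + 5))) + (-28 + 76) = (5*6)*(1 + 2*(5*6)) + 48 = 30*(1 + 2*30) + 48 = 30*(1 + 60) + 48 = 30*61 + 48 = 1830 + 48 = 1878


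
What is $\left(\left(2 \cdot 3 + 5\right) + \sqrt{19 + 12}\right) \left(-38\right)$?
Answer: $-418 - 38 \sqrt{31} \approx -629.58$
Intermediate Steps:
$\left(\left(2 \cdot 3 + 5\right) + \sqrt{19 + 12}\right) \left(-38\right) = \left(\left(6 + 5\right) + \sqrt{31}\right) \left(-38\right) = \left(11 + \sqrt{31}\right) \left(-38\right) = -418 - 38 \sqrt{31}$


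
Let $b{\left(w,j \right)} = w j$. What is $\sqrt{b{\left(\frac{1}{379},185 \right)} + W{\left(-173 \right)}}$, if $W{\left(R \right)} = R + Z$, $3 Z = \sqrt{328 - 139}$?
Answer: $\frac{\sqrt{-24779778 + 143641 \sqrt{21}}}{379} \approx 12.959 i$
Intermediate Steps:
$Z = \sqrt{21}$ ($Z = \frac{\sqrt{328 - 139}}{3} = \frac{\sqrt{189}}{3} = \frac{3 \sqrt{21}}{3} = \sqrt{21} \approx 4.5826$)
$b{\left(w,j \right)} = j w$
$W{\left(R \right)} = R + \sqrt{21}$
$\sqrt{b{\left(\frac{1}{379},185 \right)} + W{\left(-173 \right)}} = \sqrt{\frac{185}{379} - \left(173 - \sqrt{21}\right)} = \sqrt{- \frac{65382}{379} + \sqrt{21}}$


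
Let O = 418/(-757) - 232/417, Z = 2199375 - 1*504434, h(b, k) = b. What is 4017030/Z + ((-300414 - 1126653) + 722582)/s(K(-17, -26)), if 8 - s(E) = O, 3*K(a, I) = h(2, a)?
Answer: -376916337158670105/4873433348362 ≈ -77341.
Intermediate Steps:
K(a, I) = 2/3 (K(a, I) = (1/3)*2 = 2/3)
Z = 1694941 (Z = 2199375 - 504434 = 1694941)
O = -349930/315669 (O = 418*(-1/757) - 232*1/417 = -418/757 - 232/417 = -349930/315669 ≈ -1.1085)
s(E) = 2875282/315669 (s(E) = 8 - 1*(-349930/315669) = 8 + 349930/315669 = 2875282/315669)
4017030/Z + ((-300414 - 1126653) + 722582)/s(K(-17, -26)) = 4017030/1694941 + ((-300414 - 1126653) + 722582)/(2875282/315669) = 4017030*(1/1694941) + (-1427067 + 722582)*(315669/2875282) = 4017030/1694941 - 704485*315669/2875282 = 4017030/1694941 - 222384075465/2875282 = -376916337158670105/4873433348362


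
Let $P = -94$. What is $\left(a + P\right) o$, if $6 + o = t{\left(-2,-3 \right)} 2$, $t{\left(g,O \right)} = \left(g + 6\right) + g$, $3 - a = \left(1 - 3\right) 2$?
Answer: $174$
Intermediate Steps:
$a = 7$ ($a = 3 - \left(1 - 3\right) 2 = 3 - \left(-2\right) 2 = 3 - -4 = 3 + 4 = 7$)
$t{\left(g,O \right)} = 6 + 2 g$ ($t{\left(g,O \right)} = \left(6 + g\right) + g = 6 + 2 g$)
$o = -2$ ($o = -6 + \left(6 + 2 \left(-2\right)\right) 2 = -6 + \left(6 - 4\right) 2 = -6 + 2 \cdot 2 = -6 + 4 = -2$)
$\left(a + P\right) o = \left(7 - 94\right) \left(-2\right) = \left(-87\right) \left(-2\right) = 174$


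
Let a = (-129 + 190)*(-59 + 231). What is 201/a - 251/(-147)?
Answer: 2663039/1542324 ≈ 1.7266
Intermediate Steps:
a = 10492 (a = 61*172 = 10492)
201/a - 251/(-147) = 201/10492 - 251/(-147) = 201*(1/10492) - 251*(-1/147) = 201/10492 + 251/147 = 2663039/1542324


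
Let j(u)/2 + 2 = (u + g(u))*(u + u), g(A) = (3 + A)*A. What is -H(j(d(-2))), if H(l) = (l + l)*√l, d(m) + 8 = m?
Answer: 9616*I*√601 ≈ 2.3574e+5*I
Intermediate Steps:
d(m) = -8 + m
g(A) = A*(3 + A)
j(u) = -4 + 4*u*(u + u*(3 + u)) (j(u) = -4 + 2*((u + u*(3 + u))*(u + u)) = -4 + 2*((u + u*(3 + u))*(2*u)) = -4 + 2*(2*u*(u + u*(3 + u))) = -4 + 4*u*(u + u*(3 + u)))
H(l) = 2*l^(3/2) (H(l) = (2*l)*√l = 2*l^(3/2))
-H(j(d(-2))) = -2*(-4 + 4*(-8 - 2)³ + 16*(-8 - 2)²)^(3/2) = -2*(-4 + 4*(-10)³ + 16*(-10)²)^(3/2) = -2*(-4 + 4*(-1000) + 16*100)^(3/2) = -2*(-4 - 4000 + 1600)^(3/2) = -2*(-2404)^(3/2) = -2*(-4808*I*√601) = -(-9616)*I*√601 = 9616*I*√601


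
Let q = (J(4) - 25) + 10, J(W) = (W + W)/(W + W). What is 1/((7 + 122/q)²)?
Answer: 49/144 ≈ 0.34028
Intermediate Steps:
J(W) = 1 (J(W) = (2*W)/((2*W)) = (2*W)*(1/(2*W)) = 1)
q = -14 (q = (1 - 25) + 10 = -24 + 10 = -14)
1/((7 + 122/q)²) = 1/((7 + 122/(-14))²) = 1/((7 + 122*(-1/14))²) = 1/((7 - 61/7)²) = 1/((-12/7)²) = 1/(144/49) = 49/144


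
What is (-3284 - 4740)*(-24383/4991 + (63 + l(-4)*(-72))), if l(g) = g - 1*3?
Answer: -22511444336/4991 ≈ -4.5104e+6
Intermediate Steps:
l(g) = -3 + g (l(g) = g - 3 = -3 + g)
(-3284 - 4740)*(-24383/4991 + (63 + l(-4)*(-72))) = (-3284 - 4740)*(-24383/4991 + (63 + (-3 - 4)*(-72))) = -8024*(-24383*1/4991 + (63 - 7*(-72))) = -8024*(-24383/4991 + (63 + 504)) = -8024*(-24383/4991 + 567) = -8024*2805514/4991 = -22511444336/4991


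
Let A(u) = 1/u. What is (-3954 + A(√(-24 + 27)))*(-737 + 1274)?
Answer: -2123298 + 179*√3 ≈ -2.1230e+6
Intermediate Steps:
(-3954 + A(√(-24 + 27)))*(-737 + 1274) = (-3954 + 1/(√(-24 + 27)))*(-737 + 1274) = (-3954 + 1/(√3))*537 = (-3954 + √3/3)*537 = -2123298 + 179*√3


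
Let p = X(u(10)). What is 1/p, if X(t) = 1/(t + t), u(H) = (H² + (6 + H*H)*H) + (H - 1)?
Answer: 2338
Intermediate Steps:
u(H) = -1 + H + H² + H*(6 + H²) (u(H) = (H² + (6 + H²)*H) + (-1 + H) = (H² + H*(6 + H²)) + (-1 + H) = -1 + H + H² + H*(6 + H²))
X(t) = 1/(2*t)
p = 1/2338 (p = 1/(2*(-1 + 10² + 10³ + 7*10)) = 1/(2*(-1 + 100 + 1000 + 70)) = (½)/1169 = (½)*(1/1169) = 1/2338 ≈ 0.00042772)
1/p = 1/(1/2338) = 2338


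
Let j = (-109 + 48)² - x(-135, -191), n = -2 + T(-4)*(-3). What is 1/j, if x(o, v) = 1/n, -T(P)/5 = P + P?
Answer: 122/453963 ≈ 0.00026874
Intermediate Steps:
T(P) = -10*P (T(P) = -5*(P + P) = -10*P)
n = -122 (n = -2 - 10*(-4)*(-3) = -2 + 40*(-3) = -2 - 120 = -122)
x(o, v) = -1/122 (x(o, v) = 1/(-122) = -1/122)
j = 453963/122 (j = (-109 + 48)² - 1*(-1/122) = (-61)² + 1/122 = 3721 + 1/122 = 453963/122 ≈ 3721.0)
1/j = 1/(453963/122) = 122/453963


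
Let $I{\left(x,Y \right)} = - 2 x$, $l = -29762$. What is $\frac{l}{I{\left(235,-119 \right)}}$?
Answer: $\frac{14881}{235} \approx 63.323$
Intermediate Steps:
$\frac{l}{I{\left(235,-119 \right)}} = - \frac{29762}{\left(-2\right) 235} = - \frac{29762}{-470} = \left(-29762\right) \left(- \frac{1}{470}\right) = \frac{14881}{235}$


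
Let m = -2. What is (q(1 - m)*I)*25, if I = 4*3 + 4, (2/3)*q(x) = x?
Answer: 1800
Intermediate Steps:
q(x) = 3*x/2
I = 16 (I = 12 + 4 = 16)
(q(1 - m)*I)*25 = ((3*(1 - 1*(-2))/2)*16)*25 = ((3*(1 + 2)/2)*16)*25 = (((3/2)*3)*16)*25 = ((9/2)*16)*25 = 72*25 = 1800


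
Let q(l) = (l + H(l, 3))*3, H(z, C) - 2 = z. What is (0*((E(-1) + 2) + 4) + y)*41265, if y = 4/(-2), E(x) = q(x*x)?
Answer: -82530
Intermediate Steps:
H(z, C) = 2 + z
q(l) = 6 + 6*l (q(l) = (l + (2 + l))*3 = (2 + 2*l)*3 = 6 + 6*l)
E(x) = 6 + 6*x**2 (E(x) = 6 + 6*(x*x) = 6 + 6*x**2)
y = -2 (y = 4*(-1/2) = -2)
(0*((E(-1) + 2) + 4) + y)*41265 = (0*(((6 + 6*(-1)**2) + 2) + 4) - 2)*41265 = (0*(((6 + 6*1) + 2) + 4) - 2)*41265 = (0*(((6 + 6) + 2) + 4) - 2)*41265 = (0*((12 + 2) + 4) - 2)*41265 = (0*(14 + 4) - 2)*41265 = (0*18 - 2)*41265 = (0 - 2)*41265 = -2*41265 = -82530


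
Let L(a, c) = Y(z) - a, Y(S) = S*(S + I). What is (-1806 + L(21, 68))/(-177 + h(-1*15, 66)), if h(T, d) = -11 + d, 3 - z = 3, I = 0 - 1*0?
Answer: 1827/122 ≈ 14.975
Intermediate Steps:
I = 0 (I = 0 + 0 = 0)
z = 0 (z = 3 - 1*3 = 3 - 3 = 0)
Y(S) = S**2 (Y(S) = S*(S + 0) = S*S = S**2)
L(a, c) = -a (L(a, c) = 0**2 - a = 0 - a = -a)
(-1806 + L(21, 68))/(-177 + h(-1*15, 66)) = (-1806 - 1*21)/(-177 + (-11 + 66)) = (-1806 - 21)/(-177 + 55) = -1827/(-122) = -1827*(-1/122) = 1827/122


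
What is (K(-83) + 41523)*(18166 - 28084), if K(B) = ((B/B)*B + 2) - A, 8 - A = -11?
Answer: -410833314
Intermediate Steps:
A = 19 (A = 8 - 1*(-11) = 8 + 11 = 19)
K(B) = -17 + B (K(B) = ((B/B)*B + 2) - 1*19 = (1*B + 2) - 19 = (B + 2) - 19 = (2 + B) - 19 = -17 + B)
(K(-83) + 41523)*(18166 - 28084) = ((-17 - 83) + 41523)*(18166 - 28084) = (-100 + 41523)*(-9918) = 41423*(-9918) = -410833314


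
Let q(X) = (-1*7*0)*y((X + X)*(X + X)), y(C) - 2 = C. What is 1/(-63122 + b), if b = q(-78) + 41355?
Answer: -1/21767 ≈ -4.5941e-5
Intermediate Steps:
y(C) = 2 + C
q(X) = 0 (q(X) = (-1*7*0)*(2 + (X + X)*(X + X)) = (-7*0)*(2 + (2*X)*(2*X)) = 0*(2 + 4*X**2) = 0)
b = 41355 (b = 0 + 41355 = 41355)
1/(-63122 + b) = 1/(-63122 + 41355) = 1/(-21767) = -1/21767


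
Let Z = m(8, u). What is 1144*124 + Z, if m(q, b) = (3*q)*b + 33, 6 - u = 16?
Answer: 141649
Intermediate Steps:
u = -10 (u = 6 - 1*16 = 6 - 16 = -10)
m(q, b) = 33 + 3*b*q (m(q, b) = 3*b*q + 33 = 33 + 3*b*q)
Z = -207 (Z = 33 + 3*(-10)*8 = 33 - 240 = -207)
1144*124 + Z = 1144*124 - 207 = 141856 - 207 = 141649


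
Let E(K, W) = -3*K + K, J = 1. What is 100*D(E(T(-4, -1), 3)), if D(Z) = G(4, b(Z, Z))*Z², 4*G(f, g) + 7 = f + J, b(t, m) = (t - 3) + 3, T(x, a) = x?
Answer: -3200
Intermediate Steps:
b(t, m) = t (b(t, m) = (-3 + t) + 3 = t)
G(f, g) = -3/2 + f/4 (G(f, g) = -7/4 + (f + 1)/4 = -7/4 + (1 + f)/4 = -7/4 + (¼ + f/4) = -3/2 + f/4)
E(K, W) = -2*K
D(Z) = -Z²/2 (D(Z) = (-3/2 + (¼)*4)*Z² = (-3/2 + 1)*Z² = -Z²/2)
100*D(E(T(-4, -1), 3)) = 100*(-(-2*(-4))²/2) = 100*(-½*8²) = 100*(-½*64) = 100*(-32) = -3200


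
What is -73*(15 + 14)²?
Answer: -61393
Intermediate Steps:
-73*(15 + 14)² = -73*29² = -73*841 = -61393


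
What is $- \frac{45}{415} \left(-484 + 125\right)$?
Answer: $\frac{3231}{83} \approx 38.928$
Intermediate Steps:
$- \frac{45}{415} \left(-484 + 125\right) = \left(-45\right) \frac{1}{415} \left(-359\right) = \left(- \frac{9}{83}\right) \left(-359\right) = \frac{3231}{83}$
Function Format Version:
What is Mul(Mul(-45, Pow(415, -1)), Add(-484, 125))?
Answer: Rational(3231, 83) ≈ 38.928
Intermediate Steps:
Mul(Mul(-45, Pow(415, -1)), Add(-484, 125)) = Mul(Mul(-45, Rational(1, 415)), -359) = Mul(Rational(-9, 83), -359) = Rational(3231, 83)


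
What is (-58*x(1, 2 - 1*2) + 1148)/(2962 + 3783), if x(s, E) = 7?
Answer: 742/6745 ≈ 0.11001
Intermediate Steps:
(-58*x(1, 2 - 1*2) + 1148)/(2962 + 3783) = (-58*7 + 1148)/(2962 + 3783) = (-406 + 1148)/6745 = 742*(1/6745) = 742/6745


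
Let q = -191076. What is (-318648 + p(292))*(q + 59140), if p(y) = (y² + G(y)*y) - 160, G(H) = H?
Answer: 19563470080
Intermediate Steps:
p(y) = -160 + 2*y² (p(y) = (y² + y*y) - 160 = (y² + y²) - 160 = 2*y² - 160 = -160 + 2*y²)
(-318648 + p(292))*(q + 59140) = (-318648 + (-160 + 2*292²))*(-191076 + 59140) = (-318648 + (-160 + 2*85264))*(-131936) = (-318648 + (-160 + 170528))*(-131936) = (-318648 + 170368)*(-131936) = -148280*(-131936) = 19563470080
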